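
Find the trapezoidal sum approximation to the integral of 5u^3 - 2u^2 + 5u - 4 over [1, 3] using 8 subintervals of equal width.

95.25

Δu = (3 − 1)/8 = 0.25.
f(1) = 4, f(1.25) = 8.890625, f(1.5) = 15.875, f(1.75) = 25.421875, f(2) = 38, f(2.25) = 54.078125, f(2.5) = 74.125, f(2.75) = 98.609375, f(3) = 128.
T_8 = (Δu/2)·[f(u_0) + 2f(u_1) + ... + 2f(u_{7}) + f(u_8)].
Sum = 95.25.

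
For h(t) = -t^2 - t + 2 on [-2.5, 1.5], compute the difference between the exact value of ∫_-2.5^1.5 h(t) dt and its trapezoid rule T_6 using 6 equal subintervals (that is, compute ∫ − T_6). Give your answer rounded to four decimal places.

0.2963

Exact integral: ∫_-2.5^1.5 h(t) dt ≈ 3.666667.
T_6 ≈ 3.370370.
Error ≈ 3.666667 − 3.370370 ≈ 0.2963.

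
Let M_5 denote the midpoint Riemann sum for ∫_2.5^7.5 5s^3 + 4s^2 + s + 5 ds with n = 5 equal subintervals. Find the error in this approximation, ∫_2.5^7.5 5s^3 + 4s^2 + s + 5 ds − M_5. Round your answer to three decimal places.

32.917

Exact integral: ∫_2.5^7.5 f(s) ds ≈ 4497.91667.
M_5 = 4465.
Error ≈ 4497.91667 − 4465 ≈ 32.917.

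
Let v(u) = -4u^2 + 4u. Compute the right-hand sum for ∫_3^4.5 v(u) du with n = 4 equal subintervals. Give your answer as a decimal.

-70.453125

Δu = (4.5 − 3)/4 = 0.375.
Right endpoints: 3.375, 3.75, 4.125, 4.5.
v(3.375) = -32.0625, v(3.75) = -41.25, v(4.125) = -51.5625, v(4.5) = -63.
Sum = Δu · [v(3.375) + v(3.75) + v(4.125) + v(4.5)].
Sum = -70.453125.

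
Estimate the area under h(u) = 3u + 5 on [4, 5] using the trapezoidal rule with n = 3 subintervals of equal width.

18.5

Δu = (5 − 4)/3 = 1/3.
h(4) = 17, h(13/3) = 18, h(14/3) = 19, h(5) = 20.
T_3 = (Δu/2)·[h(u_0) + 2h(u_1) + 2h(u_2) + h(u_3)].
Sum = 18.5.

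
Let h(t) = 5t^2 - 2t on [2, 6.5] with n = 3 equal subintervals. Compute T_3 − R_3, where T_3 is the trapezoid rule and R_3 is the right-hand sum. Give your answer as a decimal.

T_3 = 414.5625.
R_3 = 551.25.
T_3 − R_3 = -136.6875.

-136.6875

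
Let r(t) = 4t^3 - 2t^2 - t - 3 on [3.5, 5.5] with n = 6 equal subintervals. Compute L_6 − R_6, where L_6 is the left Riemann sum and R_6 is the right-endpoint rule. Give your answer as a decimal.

-152

L_6 ≈ 593.59259259.
R_6 ≈ 745.59259259.
L_6 − R_6 = -152.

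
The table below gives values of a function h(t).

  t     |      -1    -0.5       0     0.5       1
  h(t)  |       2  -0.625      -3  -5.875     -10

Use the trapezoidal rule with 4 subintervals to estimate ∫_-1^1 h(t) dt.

-6.75

Δt = 0.5.
T_4 = (0.5/2)·[2 + 2·(-0.625) + 2·(-3) + 2·(-5.875) + (-10)] = -6.75.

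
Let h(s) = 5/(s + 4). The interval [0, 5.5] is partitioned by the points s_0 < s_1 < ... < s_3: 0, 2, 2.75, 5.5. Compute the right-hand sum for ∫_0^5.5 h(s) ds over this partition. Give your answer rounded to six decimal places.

3.669591

Subinterval widths: 2, 0.75, 2.75.
Right endpoints: 2, 2.75, 5.5.
h(2) = 5/6, h(2.75) = 20/27, h(5.5) = 10/19.
Sum = Σ Δs_i · h(s_i).
Sum ≈ 3.669591.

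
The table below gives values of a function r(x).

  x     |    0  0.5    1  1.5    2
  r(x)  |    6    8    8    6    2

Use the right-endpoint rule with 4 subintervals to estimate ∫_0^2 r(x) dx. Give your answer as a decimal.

12

Δx = 0.5.
Sum = 0.5·[8 + 8 + 6 + 2] = 12.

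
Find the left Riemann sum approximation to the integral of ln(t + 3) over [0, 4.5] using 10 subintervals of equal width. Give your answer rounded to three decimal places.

7.106

Δt = (4.5 − 0)/10 = 0.45.
Left endpoints: 0, 0.45, 0.9, 1.35, 1.8, 2.25, 2.7, 3.15, 3.6, 4.05.
f(0) ≈ 1.099, f(0.45) ≈ 1.238, f(0.9) ≈ 1.361, f(1.35) ≈ 1.470, f(1.8) ≈ 1.569, f(2.25) ≈ 1.658, f(2.7) ≈ 1.740, f(3.15) ≈ 1.816, f(3.6) ≈ 1.887, f(4.05) ≈ 1.953.
Sum = Δt · [f(0) + f(0.45) + f(0.9) + ...].
Sum ≈ 7.106.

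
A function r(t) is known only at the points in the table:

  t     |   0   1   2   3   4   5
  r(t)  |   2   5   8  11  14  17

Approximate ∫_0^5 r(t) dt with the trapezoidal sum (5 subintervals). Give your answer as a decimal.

Δt = 1.
T_5 = (1/2)·[2 + 2·5 + 2·8 + 2·11 + 2·14 + 17] = 47.5.

47.5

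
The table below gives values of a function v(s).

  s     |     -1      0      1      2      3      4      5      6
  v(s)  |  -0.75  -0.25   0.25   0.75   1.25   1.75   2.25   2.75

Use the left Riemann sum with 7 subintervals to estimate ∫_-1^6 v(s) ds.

5.25

Δs = 1.
Sum = 1·[(-0.75) + (-0.25) + 0.25 + 0.75 + 1.25 + 1.75 + 2.25] = 5.25.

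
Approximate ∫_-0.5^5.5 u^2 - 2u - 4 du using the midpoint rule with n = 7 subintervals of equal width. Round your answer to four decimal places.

1.1327

Δu = (5.5 − (-0.5))/7 = 6/7.
Midpoints: -1/14, 11/14, 23/14, 2.5, 47/14, 59/14, 71/14.
f(-1/14) = -755/196, f(11/14) = -971/196, f(23/14) = -899/196, f(2.5) = -2.75, f(47/14) = 109/196, f(59/14) = 1045/196, f(71/14) = 2269/196.
Sum = Δu · [f(-1/14) + f(11/14) + f(23/14) + ...].
Sum ≈ 1.1327.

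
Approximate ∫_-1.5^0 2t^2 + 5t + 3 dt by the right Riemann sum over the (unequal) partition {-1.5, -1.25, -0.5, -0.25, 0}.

1.9375

Subinterval widths: 0.25, 0.75, 0.25, 0.25.
Right endpoints: -1.25, -0.5, -0.25, 0.
f(-1.25) = -0.125, f(-0.5) = 1, f(-0.25) = 1.875, f(0) = 3.
Sum = Σ Δt_i · f(t_i).
Sum = 1.9375.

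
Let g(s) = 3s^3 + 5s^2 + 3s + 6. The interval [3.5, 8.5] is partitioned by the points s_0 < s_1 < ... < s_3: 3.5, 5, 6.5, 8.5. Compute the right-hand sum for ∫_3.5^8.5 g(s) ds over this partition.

6842.6875

Subinterval widths: 1.5, 1.5, 2.
Right endpoints: 5, 6.5, 8.5.
g(5) = 521, g(6.5) = 1060.625, g(8.5) = 2235.125.
Sum = Σ Δs_i · g(s_i).
Sum = 6842.6875.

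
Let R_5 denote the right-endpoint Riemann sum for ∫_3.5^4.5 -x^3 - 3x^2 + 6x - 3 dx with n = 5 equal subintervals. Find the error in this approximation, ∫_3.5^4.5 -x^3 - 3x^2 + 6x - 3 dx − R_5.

6.725

Exact integral: ∫_3.5^4.5 f(x) dx = -92.25.
R_5 = -98.975.
Error = -92.25 − (-98.975) = 6.725.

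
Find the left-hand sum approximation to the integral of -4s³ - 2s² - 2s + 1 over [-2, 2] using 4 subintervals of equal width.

28

Δs = (2 − (-2))/4 = 1.
Left endpoints: -2, -1, 0, 1.
f(-2) = 29, f(-1) = 5, f(0) = 1, f(1) = -7.
Sum = Δs · [f(-2) + f(-1) + f(0) + f(1)].
Sum = 28.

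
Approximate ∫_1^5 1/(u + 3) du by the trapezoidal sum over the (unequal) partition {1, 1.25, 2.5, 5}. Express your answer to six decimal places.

0.704880

Subinterval widths: 0.25, 1.25, 2.5.
f(1) = 0.25, f(1.25) = 4/17, f(2.5) = 2/11, f(5) = 0.125.
On each subinterval the trapezoid contributes (Δu_i/2)·[f(u_{i-1}) + f(u_i)].
Sum ≈ 0.704880.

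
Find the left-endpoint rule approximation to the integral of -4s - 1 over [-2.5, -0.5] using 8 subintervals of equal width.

11

Δs = (-0.5 − (-2.5))/8 = 0.25.
Left endpoints: -2.5, -2.25, -2, -1.75, -1.5, -1.25, -1, -0.75.
f(-2.5) = 9, f(-2.25) = 8, f(-2) = 7, f(-1.75) = 6, f(-1.5) = 5, f(-1.25) = 4, f(-1) = 3, f(-0.75) = 2.
Sum = Δs · [f(-2.5) + f(-2.25) + f(-2) + ...].
Sum = 11.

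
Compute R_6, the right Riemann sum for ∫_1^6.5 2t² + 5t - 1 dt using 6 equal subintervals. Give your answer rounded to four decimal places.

331.9988

Δt = (6.5 − 1)/6 = 11/12.
Right endpoints: 23/12, 17/6, 3.75, 14/3, 67/12, 6.5.
f(23/12) = 1147/72, f(17/6) = 263/9, f(3.75) = 45.875, f(14/3) = 593/9, f(67/12) = 6427/72, f(6.5) = 116.
Sum = Δt · [f(23/12) + f(17/6) + f(3.75) + ...].
Sum ≈ 331.9988.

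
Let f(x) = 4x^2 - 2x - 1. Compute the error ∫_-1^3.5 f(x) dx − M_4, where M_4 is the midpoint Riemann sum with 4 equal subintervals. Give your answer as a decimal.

1.8984375

Exact integral: ∫_-1^3.5 f(x) dx = 42.75.
M_4 = 40.8515625.
Error = 42.75 − 40.8515625 = 1.8984375.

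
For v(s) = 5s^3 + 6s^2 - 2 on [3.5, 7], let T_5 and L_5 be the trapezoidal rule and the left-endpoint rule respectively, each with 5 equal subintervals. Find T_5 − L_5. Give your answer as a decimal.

T_5 = 3431.14625.
L_5 = 2828.7525.
T_5 − L_5 = 602.39375.

602.39375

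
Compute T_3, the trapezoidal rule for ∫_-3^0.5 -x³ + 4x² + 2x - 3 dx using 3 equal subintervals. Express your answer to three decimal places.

Δx = (0.5 − (-3))/3 = 7/6.
f(-3) = 54, f(-11/6) = 2795/216, f(-2/3) = -61/27, f(0.5) = -1.125.
T_3 = (Δx/2)·[f(x_0) + 2f(x_1) + 2f(x_2) + f(x_3)].
Sum ≈ 43.304.

43.304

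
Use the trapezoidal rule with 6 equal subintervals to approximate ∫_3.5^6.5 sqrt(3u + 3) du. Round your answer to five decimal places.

Δu = (6.5 − 3.5)/6 = 0.5.
f(3.5) ≈ 3.67423, f(4) ≈ 3.87298, f(4.5) ≈ 4.06202, f(5) ≈ 4.24264, f(5.5) ≈ 4.41588, f(6) ≈ 4.58258, f(6.5) ≈ 4.74342.
T_6 = (Δu/2)·[f(u_0) + 2f(u_1) + ... + 2f(u_{5}) + f(u_6)].
Sum ≈ 12.69246.

12.69246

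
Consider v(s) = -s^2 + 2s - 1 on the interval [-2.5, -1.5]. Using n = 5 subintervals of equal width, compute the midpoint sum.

-9.08

Δs = (-1.5 − (-2.5))/5 = 0.2.
Midpoints: -2.4, -2.2, -2, -1.8, -1.6.
v(-2.4) = -11.56, v(-2.2) = -10.24, v(-2) = -9, v(-1.8) = -7.84, v(-1.6) = -6.76.
Sum = Δs · [v(-2.4) + v(-2.2) + v(-2) + v(-1.8) + v(-1.6)].
Sum = -9.08.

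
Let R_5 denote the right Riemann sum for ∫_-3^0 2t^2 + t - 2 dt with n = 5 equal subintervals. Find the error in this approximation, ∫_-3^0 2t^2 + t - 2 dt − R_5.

4.14

Exact integral: ∫_-3^0 f(t) dt = 7.5.
R_5 = 3.36.
Error = 7.5 − 3.36 = 4.14.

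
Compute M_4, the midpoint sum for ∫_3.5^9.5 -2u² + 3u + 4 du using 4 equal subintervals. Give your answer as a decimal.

Δu = (9.5 − 3.5)/4 = 1.5.
Midpoints: 4.25, 5.75, 7.25, 8.75.
f(4.25) = -19.375, f(5.75) = -44.875, f(7.25) = -79.375, f(8.75) = -122.875.
Sum = Δu · [f(4.25) + f(5.75) + f(7.25) + f(8.75)].
Sum = -399.75.

-399.75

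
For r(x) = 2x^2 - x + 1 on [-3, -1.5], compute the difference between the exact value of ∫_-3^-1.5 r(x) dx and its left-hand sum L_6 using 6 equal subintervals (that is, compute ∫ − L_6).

Exact integral: ∫_-3^-1.5 r(x) dx = 20.625.
L_6 = 22.53125.
Error = 20.625 − 22.53125 = -1.90625.

-1.90625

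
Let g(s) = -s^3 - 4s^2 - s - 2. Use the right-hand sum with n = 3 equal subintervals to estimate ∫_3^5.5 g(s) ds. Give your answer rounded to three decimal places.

Δs = (5.5 − 3)/3 = 5/6.
Right endpoints: 23/6, 14/3, 5.5.
g(23/6) = -26123/216, g(14/3) = -5276/27, g(5.5) = -294.875.
Sum = Δs · [g(23/6) + g(14/3) + g(5.5)].
Sum ≈ -509.352.

-509.352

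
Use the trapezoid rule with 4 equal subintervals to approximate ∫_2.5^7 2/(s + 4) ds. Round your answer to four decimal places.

1.0554

Δs = (7 − 2.5)/4 = 1.125.
f(2.5) = 4/13, f(3.625) = 16/61, f(4.75) = 8/35, f(5.875) = 16/79, f(7) = 2/11.
T_4 = (Δs/2)·[f(s_0) + 2f(s_1) + 2f(s_2) + 2f(s_3) + f(s_4)].
Sum ≈ 1.0554.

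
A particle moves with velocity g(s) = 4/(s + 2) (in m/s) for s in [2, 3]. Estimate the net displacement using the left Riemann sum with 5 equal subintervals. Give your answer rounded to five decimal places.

0.91287

Δs = (3 − 2)/5 = 0.2.
Left endpoints: 2, 2.2, 2.4, 2.6, 2.8.
g(2) = 1, g(2.2) = 20/21, g(2.4) = 10/11, g(2.6) = 20/23, g(2.8) = 5/6.
Sum = Δs · [g(2) + g(2.2) + g(2.4) + g(2.6) + g(2.8)].
Sum ≈ 0.91287.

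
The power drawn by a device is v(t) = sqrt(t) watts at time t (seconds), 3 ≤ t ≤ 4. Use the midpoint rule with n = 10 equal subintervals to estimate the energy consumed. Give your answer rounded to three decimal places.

Δt = (4 − 3)/10 = 0.1.
Midpoints: 3.05, 3.15, 3.25, 3.35, 3.45, 3.55, 3.65, 3.75, 3.85, 3.95.
v(3.05) ≈ 1.746, v(3.15) ≈ 1.775, v(3.25) ≈ 1.803, v(3.35) ≈ 1.830, v(3.45) ≈ 1.857, v(3.55) ≈ 1.884, v(3.65) ≈ 1.910, v(3.75) ≈ 1.936, v(3.85) ≈ 1.962, v(3.95) ≈ 1.987.
Sum = Δt · [v(3.05) + v(3.15) + v(3.25) + ...].
Sum ≈ 1.869.

1.869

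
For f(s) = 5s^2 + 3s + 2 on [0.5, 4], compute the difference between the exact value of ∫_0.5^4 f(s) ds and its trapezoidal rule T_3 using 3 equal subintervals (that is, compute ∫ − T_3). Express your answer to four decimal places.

-3.9699

Exact integral: ∫_0.5^4 f(s) ds ≈ 137.083333.
T_3 ≈ 141.053241.
Error ≈ 137.083333 − 141.053241 ≈ -3.9699.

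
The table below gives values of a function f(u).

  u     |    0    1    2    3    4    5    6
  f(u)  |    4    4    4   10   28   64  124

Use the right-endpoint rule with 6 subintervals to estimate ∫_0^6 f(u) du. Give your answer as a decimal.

Δu = 1.
Sum = 1·[4 + 4 + 10 + 28 + 64 + 124] = 234.

234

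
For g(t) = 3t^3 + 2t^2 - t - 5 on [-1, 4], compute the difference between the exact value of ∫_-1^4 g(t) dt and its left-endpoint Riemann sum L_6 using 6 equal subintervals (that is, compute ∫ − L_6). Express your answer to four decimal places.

Exact integral: ∫_-1^4 g(t) dt ≈ 202.083333.
L_6 ≈ 119.386574.
Error ≈ 202.083333 − 119.386574 ≈ 82.6968.

82.6968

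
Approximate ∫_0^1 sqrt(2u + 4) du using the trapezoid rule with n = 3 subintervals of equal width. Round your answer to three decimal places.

Δu = (1 − 0)/3 = 1/3.
f(0) ≈ 2.000, f(1/3) ≈ 2.160, f(2/3) ≈ 2.309, f(1) ≈ 2.449.
T_3 = (Δu/2)·[f(u_0) + 2f(u_1) + 2f(u_2) + f(u_3)].
Sum ≈ 2.231.

2.231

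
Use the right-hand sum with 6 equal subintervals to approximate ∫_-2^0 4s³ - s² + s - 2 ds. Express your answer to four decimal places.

-18.8148

Δs = (0 − (-2))/6 = 1/3.
Right endpoints: -5/3, -4/3, -1, -2/3, -1/3, 0.
f(-5/3) = -674/27, f(-4/3) = -394/27, f(-1) = -8, f(-2/3) = -116/27, f(-1/3) = -70/27, f(0) = -2.
Sum = Δs · [f(-5/3) + f(-4/3) + f(-1) + ...].
Sum ≈ -18.8148.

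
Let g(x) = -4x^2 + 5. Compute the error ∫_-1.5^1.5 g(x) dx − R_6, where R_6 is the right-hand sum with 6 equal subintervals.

0.5

Exact integral: ∫_-1.5^1.5 g(x) dx = 6.
R_6 = 5.5.
Error = 6 − 5.5 = 0.5.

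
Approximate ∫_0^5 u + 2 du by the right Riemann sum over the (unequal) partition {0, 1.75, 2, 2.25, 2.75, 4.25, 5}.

25.625

Subinterval widths: 1.75, 0.25, 0.25, 0.5, 1.5, 0.75.
Right endpoints: 1.75, 2, 2.25, 2.75, 4.25, 5.
f(1.75) = 3.75, f(2) = 4, f(2.25) = 4.25, f(2.75) = 4.75, f(4.25) = 6.25, f(5) = 7.
Sum = Σ Δu_i · f(u_i).
Sum = 25.625.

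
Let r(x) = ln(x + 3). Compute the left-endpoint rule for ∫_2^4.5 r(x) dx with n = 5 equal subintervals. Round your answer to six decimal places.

4.461829

Δx = (4.5 − 2)/5 = 0.5.
Left endpoints: 2, 2.5, 3, 3.5, 4.
r(2) ≈ 1.609438, r(2.5) ≈ 1.704748, r(3) ≈ 1.791759, r(3.5) ≈ 1.871802, r(4) ≈ 1.945910.
Sum = Δx · [r(2) + r(2.5) + r(3) + r(3.5) + r(4)].
Sum ≈ 4.461829.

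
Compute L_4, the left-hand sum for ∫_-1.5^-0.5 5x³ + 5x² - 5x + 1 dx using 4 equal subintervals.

Δx = (-0.5 − (-1.5))/4 = 0.25.
Left endpoints: -1.5, -1.25, -1, -0.75.
f(-1.5) = 2.875, f(-1.25) = 5.296875, f(-1) = 6, f(-0.75) = 5.453125.
Sum = Δx · [f(-1.5) + f(-1.25) + f(-1) + f(-0.75)].
Sum = 4.90625.

4.90625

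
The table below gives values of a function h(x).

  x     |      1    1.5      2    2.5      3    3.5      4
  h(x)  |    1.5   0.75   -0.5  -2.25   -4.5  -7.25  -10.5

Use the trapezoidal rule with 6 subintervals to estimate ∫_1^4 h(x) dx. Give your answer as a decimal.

Δx = 0.5.
T_6 = (0.5/2)·[1.5 + 2·0.75 + 2·(-0.5) + 2·(-2.25) + 2·(-4.5) + 2·(-7.25) + (-10.5)] = -9.125.

-9.125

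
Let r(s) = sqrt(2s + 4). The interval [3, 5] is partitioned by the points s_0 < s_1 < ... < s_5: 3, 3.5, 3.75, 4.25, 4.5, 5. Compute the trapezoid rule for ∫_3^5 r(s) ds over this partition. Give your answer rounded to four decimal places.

6.9193

Subinterval widths: 0.5, 0.25, 0.5, 0.25, 0.5.
r(3) ≈ 3.1623, r(3.5) ≈ 3.3166, r(3.75) ≈ 3.3912, r(4.25) ≈ 3.5355, r(4.5) ≈ 3.6056, r(5) ≈ 3.7417.
On each subinterval the trapezoid contributes (Δs_i/2)·[r(s_{i-1}) + r(s_i)].
Sum ≈ 6.9193.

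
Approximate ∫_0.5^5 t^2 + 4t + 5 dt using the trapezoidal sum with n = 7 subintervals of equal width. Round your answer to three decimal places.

Δt = (5 − 0.5)/7 = 9/14.
f(0.5) = 7.25, f(8/7) = 533/49, f(25/14) = 3005/196, f(17/7) = 1010/49, f(43/14) = 5237/196, f(26/7) = 1649/49, f(61/14) = 8117/196, f(5) = 50.
T_7 = (Δt/2)·[f(t_0) + 2f(t_1) + ... + 2f(t_{6}) + f(t_7)].
Sum ≈ 113.935.

113.935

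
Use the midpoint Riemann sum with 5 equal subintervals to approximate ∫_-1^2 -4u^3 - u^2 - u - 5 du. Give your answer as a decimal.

Δu = (2 − (-1))/5 = 0.6.
Midpoints: -0.7, -0.1, 0.5, 1.1, 1.7.
f(-0.7) = -3.418, f(-0.1) = -4.906, f(0.5) = -6.25, f(1.1) = -12.634, f(1.7) = -29.242.
Sum = Δu · [f(-0.7) + f(-0.1) + f(0.5) + f(1.1) + f(1.7)].
Sum = -33.87.

-33.87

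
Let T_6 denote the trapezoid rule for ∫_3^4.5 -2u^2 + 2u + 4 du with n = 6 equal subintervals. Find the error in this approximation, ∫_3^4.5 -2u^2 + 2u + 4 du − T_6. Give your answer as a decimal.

Exact integral: ∫_3^4.5 f(u) du = -25.5.
T_6 = -25.53125.
Error = -25.5 − (-25.53125) = 0.03125.

0.03125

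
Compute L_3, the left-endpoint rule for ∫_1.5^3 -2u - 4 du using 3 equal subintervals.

Δu = (3 − 1.5)/3 = 0.5.
Left endpoints: 1.5, 2, 2.5.
f(1.5) = -7, f(2) = -8, f(2.5) = -9.
Sum = Δu · [f(1.5) + f(2) + f(2.5)].
Sum = -12.

-12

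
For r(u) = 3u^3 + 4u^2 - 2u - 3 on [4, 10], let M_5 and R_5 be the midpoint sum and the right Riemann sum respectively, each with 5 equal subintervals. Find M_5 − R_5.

M_5 = 8405.76.
R_5 = 10429.68.
M_5 − R_5 = -2023.92.

-2023.92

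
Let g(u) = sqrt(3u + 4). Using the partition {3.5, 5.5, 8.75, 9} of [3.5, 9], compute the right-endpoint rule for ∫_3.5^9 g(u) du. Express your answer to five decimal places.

28.32233

Subinterval widths: 2, 3.25, 0.25.
Right endpoints: 5.5, 8.75, 9.
g(5.5) ≈ 4.52769, g(8.75) ≈ 5.50000, g(9) ≈ 5.56776.
Sum = Σ Δu_i · g(u_i).
Sum ≈ 28.32233.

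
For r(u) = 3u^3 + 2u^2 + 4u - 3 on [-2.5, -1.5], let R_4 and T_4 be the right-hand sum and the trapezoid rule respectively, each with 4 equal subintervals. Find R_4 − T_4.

R_4 = -24.40625.
T_4 = -28.5.
R_4 − T_4 = 4.09375.

4.09375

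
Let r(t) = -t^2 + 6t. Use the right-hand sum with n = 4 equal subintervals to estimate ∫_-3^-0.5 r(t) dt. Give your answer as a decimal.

Δt = (-0.5 − (-3))/4 = 0.625.
Right endpoints: -2.375, -1.75, -1.125, -0.5.
r(-2.375) = -19.890625, r(-1.75) = -13.5625, r(-1.125) = -8.015625, r(-0.5) = -3.25.
Sum = Δt · [r(-2.375) + r(-1.75) + r(-1.125) + r(-0.5)].
Sum = -27.94921875.

-27.94921875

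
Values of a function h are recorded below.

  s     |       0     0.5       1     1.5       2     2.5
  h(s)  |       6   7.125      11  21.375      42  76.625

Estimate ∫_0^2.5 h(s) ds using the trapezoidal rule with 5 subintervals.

61.40625

Δs = 0.5.
T_5 = (0.5/2)·[6 + 2·7.125 + 2·11 + 2·21.375 + 2·42 + 76.625] = 61.40625.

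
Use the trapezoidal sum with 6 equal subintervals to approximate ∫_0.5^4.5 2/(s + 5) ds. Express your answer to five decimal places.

Δs = (4.5 − 0.5)/6 = 2/3.
f(0.5) = 4/11, f(7/6) = 12/37, f(11/6) = 12/41, f(2.5) = 4/15, f(19/6) = 12/49, f(23/6) = 12/53, f(4.5) = 4/19.
T_6 = (Δs/2)·[f(s_0) + 2f(s_1) + ... + 2f(s_{5}) + f(s_6)].
Sum ≈ 1.09471.

1.09471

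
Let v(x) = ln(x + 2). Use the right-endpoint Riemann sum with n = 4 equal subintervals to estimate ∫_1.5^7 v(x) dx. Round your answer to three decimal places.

Δx = (7 − 1.5)/4 = 1.375.
Right endpoints: 2.875, 4.25, 5.625, 7.
v(2.875) ≈ 1.584, v(4.25) ≈ 1.833, v(5.625) ≈ 2.031, v(7) ≈ 2.197.
Sum = Δx · [v(2.875) + v(4.25) + v(5.625) + v(7)].
Sum ≈ 10.512.

10.512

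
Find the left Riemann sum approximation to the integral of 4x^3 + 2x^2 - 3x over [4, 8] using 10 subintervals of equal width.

3699.36

Δx = (8 − 4)/10 = 0.4.
Left endpoints: 4, 4.4, 4.8, 5.2, 5.6, 6, 6.4, 6.8, 7.2, 7.6.
f(4) = 276, f(4.4) = 366.256, f(4.8) = 474.048, f(5.2) = 600.912, f(5.6) = 748.384, f(6) = 918, f(6.4) = 1111.296, f(6.8) = 1329.808, f(7.2) = 1575.072, f(7.6) = 1848.624.
Sum = Δx · [f(4) + f(4.4) + f(4.8) + ...].
Sum = 3699.36.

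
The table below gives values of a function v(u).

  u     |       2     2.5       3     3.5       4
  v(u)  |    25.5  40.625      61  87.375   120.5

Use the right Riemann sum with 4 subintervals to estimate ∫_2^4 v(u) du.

154.75

Δu = 0.5.
Sum = 0.5·[40.625 + 61 + 87.375 + 120.5] = 154.75.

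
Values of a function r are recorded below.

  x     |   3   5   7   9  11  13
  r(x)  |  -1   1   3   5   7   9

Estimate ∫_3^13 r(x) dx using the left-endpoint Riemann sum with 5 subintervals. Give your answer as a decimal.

30

Δx = 2.
Sum = 2·[(-1) + 1 + 3 + 5 + 7] = 30.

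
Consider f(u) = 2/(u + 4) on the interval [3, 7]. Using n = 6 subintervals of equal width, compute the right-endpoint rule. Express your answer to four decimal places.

0.8702

Δu = (7 − 3)/6 = 2/3.
Right endpoints: 11/3, 13/3, 5, 17/3, 19/3, 7.
f(11/3) = 6/23, f(13/3) = 0.24, f(5) = 2/9, f(17/3) = 6/29, f(19/3) = 6/31, f(7) = 2/11.
Sum = Δu · [f(11/3) + f(13/3) + f(5) + ...].
Sum ≈ 0.8702.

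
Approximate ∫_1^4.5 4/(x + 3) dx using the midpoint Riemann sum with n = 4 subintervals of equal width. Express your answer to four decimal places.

Δx = (4.5 − 1)/4 = 0.875.
Midpoints: 1.4375, 2.3125, 3.1875, 4.0625.
f(1.4375) = 64/71, f(2.3125) = 64/85, f(3.1875) = 64/99, f(4.0625) = 64/113.
Sum = Δx · [f(1.4375) + f(2.3125) + f(3.1875) + f(4.0625)].
Sum ≈ 2.5088.

2.5088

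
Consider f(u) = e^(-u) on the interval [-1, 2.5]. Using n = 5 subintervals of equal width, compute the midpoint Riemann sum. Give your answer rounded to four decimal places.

2.5831

Δu = (2.5 − (-1))/5 = 0.7.
Midpoints: -0.65, 0.05, 0.75, 1.45, 2.15.
f(-0.65) ≈ 1.9155, f(0.05) ≈ 0.9512, f(0.75) ≈ 0.4724, f(1.45) ≈ 0.2346, f(2.15) ≈ 0.1165.
Sum = Δu · [f(-0.65) + f(0.05) + f(0.75) + f(1.45) + f(2.15)].
Sum ≈ 2.5831.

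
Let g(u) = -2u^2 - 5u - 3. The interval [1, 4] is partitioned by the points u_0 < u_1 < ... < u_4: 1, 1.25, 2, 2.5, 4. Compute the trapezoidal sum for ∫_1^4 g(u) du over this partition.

-89.8125

Subinterval widths: 0.25, 0.75, 0.5, 1.5.
g(1) = -10, g(1.25) = -12.375, g(2) = -21, g(2.5) = -28, g(4) = -55.
On each subinterval the trapezoid contributes (Δu_i/2)·[g(u_{i-1}) + g(u_i)].
Sum = -89.8125.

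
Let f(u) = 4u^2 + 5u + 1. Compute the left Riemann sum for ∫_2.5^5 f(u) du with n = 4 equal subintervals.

168.515625

Δu = (5 − 2.5)/4 = 0.625.
Left endpoints: 2.5, 3.125, 3.75, 4.375.
f(2.5) = 38.5, f(3.125) = 55.6875, f(3.75) = 76, f(4.375) = 99.4375.
Sum = Δu · [f(2.5) + f(3.125) + f(3.75) + f(4.375)].
Sum = 168.515625.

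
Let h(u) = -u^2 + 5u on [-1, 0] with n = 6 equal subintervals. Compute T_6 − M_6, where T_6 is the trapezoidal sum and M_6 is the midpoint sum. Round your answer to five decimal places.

-0.00694

T_6 ≈ -2.8379630.
M_6 ≈ -2.8310185.
T_6 − M_6 ≈ -0.00694.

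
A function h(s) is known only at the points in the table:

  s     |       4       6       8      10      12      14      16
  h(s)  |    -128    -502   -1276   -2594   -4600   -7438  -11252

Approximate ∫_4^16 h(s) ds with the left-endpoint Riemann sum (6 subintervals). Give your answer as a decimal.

-33076

Δs = 2.
Sum = 2·[(-128) + (-502) + (-1276) + (-2594) + (-4600) + (-7438)] = -33076.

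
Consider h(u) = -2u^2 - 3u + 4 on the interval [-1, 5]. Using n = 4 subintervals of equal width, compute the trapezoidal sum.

Δu = (5 − (-1))/4 = 1.5.
h(-1) = 5, h(0.5) = 2, h(2) = -10, h(3.5) = -31, h(5) = -61.
T_4 = (Δu/2)·[h(u_0) + 2h(u_1) + 2h(u_2) + 2h(u_3) + h(u_4)].
Sum = -100.5.

-100.5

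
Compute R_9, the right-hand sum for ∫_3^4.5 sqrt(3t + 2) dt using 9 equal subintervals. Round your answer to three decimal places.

5.505

Δt = (4.5 − 3)/9 = 1/6.
Right endpoints: 19/6, 10/3, 3.5, 11/3, 23/6, 4, 25/6, 13/3, 4.5.
f(19/6) ≈ 3.391, f(10/3) ≈ 3.464, f(3.5) ≈ 3.536, f(11/3) ≈ 3.606, f(23/6) ≈ 3.674, f(4) ≈ 3.742, f(25/6) ≈ 3.808, f(13/3) ≈ 3.873, f(4.5) ≈ 3.937.
Sum = Δt · [f(19/6) + f(10/3) + f(3.5) + ...].
Sum ≈ 5.505.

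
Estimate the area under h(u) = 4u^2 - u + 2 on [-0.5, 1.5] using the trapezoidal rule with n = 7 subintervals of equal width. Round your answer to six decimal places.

Δu = (1.5 − (-0.5))/7 = 2/7.
h(-0.5) = 3.5, h(-3/14) = 235/98, h(1/14) = 191/98, h(5/14) = 211/98, h(9/14) = 295/98, h(13/14) = 443/98, h(17/14) = 655/98, h(1.5) = 9.5.
T_7 = (Δu/2)·[h(u_0) + 2h(u_1) + ... + 2h(u_{6}) + h(u_7)].
Sum ≈ 7.775510.

7.775510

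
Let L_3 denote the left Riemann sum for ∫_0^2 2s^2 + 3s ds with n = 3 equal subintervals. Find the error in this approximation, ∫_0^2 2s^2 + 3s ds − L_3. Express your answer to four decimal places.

4.3704

Exact integral: ∫_0^2 f(s) ds ≈ 11.333333.
L_3 ≈ 6.962963.
Error ≈ 11.333333 − 6.962963 ≈ 4.3704.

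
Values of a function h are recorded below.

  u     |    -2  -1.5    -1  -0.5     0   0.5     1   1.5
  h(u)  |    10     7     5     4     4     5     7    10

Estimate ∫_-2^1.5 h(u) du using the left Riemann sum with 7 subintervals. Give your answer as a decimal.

Δu = 0.5.
Sum = 0.5·[10 + 7 + 5 + 4 + 4 + 5 + 7] = 21.

21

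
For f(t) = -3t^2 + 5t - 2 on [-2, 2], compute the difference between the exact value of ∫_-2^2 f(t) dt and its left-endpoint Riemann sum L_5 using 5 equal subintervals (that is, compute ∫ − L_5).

Exact integral: ∫_-2^2 f(t) dt = -24.
L_5 = -33.28.
Error = -24 − (-33.28) = 9.28.

9.28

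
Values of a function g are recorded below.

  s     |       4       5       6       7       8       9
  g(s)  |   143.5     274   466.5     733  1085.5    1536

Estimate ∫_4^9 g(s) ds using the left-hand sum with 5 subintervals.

2702.5

Δs = 1.
Sum = 1·[143.5 + 274 + 466.5 + 733 + 1085.5] = 2702.5.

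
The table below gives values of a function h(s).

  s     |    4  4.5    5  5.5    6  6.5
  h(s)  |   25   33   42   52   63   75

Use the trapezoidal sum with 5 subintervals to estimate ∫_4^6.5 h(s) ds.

120

Δs = 0.5.
T_5 = (0.5/2)·[25 + 2·33 + 2·42 + 2·52 + 2·63 + 75] = 120.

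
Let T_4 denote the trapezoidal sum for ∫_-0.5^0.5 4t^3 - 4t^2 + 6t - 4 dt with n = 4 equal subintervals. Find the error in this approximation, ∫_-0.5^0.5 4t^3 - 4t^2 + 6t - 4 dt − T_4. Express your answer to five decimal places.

Exact integral: ∫_-0.5^0.5 f(t) dt ≈ -4.3333333.
T_4 = -4.375.
Error ≈ -4.3333333 − (-4.375) ≈ 0.04167.

0.04167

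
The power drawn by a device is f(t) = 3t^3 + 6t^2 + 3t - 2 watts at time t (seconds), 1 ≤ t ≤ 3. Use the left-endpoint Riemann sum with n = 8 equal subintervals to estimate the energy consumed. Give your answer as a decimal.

104

Δt = (3 − 1)/8 = 0.25.
Left endpoints: 1, 1.25, 1.5, 1.75, 2, 2.25, 2.5, 2.75.
f(1) = 10, f(1.25) = 16.984375, f(1.5) = 26.125, f(1.75) = 37.703125, f(2) = 52, f(2.25) = 69.296875, f(2.5) = 89.875, f(2.75) = 114.015625.
Sum = Δt · [f(1) + f(1.25) + f(1.5) + ...].
Sum = 104.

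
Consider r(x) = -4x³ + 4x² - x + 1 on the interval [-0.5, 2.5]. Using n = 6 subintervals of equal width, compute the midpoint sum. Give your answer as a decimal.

-17.5

Δx = (2.5 − (-0.5))/6 = 0.5.
Midpoints: -0.25, 0.25, 0.75, 1.25, 1.75, 2.25.
r(-0.25) = 1.5625, r(0.25) = 0.9375, r(0.75) = 0.8125, r(1.25) = -1.8125, r(1.75) = -9.9375, r(2.25) = -26.5625.
Sum = Δx · [r(-0.25) + r(0.25) + r(0.75) + ...].
Sum = -17.5.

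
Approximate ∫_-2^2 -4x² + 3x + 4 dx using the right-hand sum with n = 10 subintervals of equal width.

Δx = (2 − (-2))/10 = 0.4.
Right endpoints: -1.6, -1.2, -0.8, -0.4, 0, 0.4, 0.8, 1.2, 1.6, 2.
f(-1.6) = -11.04, f(-1.2) = -5.36, f(-0.8) = -0.96, f(-0.4) = 2.16, f(0) = 4, f(0.4) = 4.56, f(0.8) = 3.84, f(1.2) = 1.84, f(1.6) = -1.44, f(2) = -6.
Sum = Δx · [f(-1.6) + f(-1.2) + f(-0.8) + ...].
Sum = -3.36.

-3.36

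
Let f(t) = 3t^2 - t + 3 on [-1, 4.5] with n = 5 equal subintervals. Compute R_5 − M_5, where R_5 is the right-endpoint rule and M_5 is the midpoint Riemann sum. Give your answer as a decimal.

R_5 = 131.065.
M_5 = 97.33625.
R_5 − M_5 = 33.72875.

33.72875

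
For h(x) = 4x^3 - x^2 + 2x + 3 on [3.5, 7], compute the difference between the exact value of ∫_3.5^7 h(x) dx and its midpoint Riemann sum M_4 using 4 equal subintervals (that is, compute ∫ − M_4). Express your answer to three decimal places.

Exact integral: ∫_3.5^7 h(x) dx ≈ 2198.14583.
M_4 = 2184.30078125.
Error ≈ 2198.14583 − 2184.30078125 ≈ 13.845.

13.845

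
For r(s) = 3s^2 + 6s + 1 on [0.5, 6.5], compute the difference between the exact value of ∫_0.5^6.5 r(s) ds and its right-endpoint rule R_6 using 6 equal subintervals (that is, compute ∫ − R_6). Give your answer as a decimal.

-84

Exact integral: ∫_0.5^6.5 r(s) ds = 406.5.
R_6 = 490.5.
Error = 406.5 − 490.5 = -84.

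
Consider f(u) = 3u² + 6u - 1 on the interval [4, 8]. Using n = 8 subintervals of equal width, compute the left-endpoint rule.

Δu = (8 − 4)/8 = 0.5.
Left endpoints: 4, 4.5, 5, 5.5, 6, 6.5, 7, 7.5.
f(4) = 71, f(4.5) = 86.75, f(5) = 104, f(5.5) = 122.75, f(6) = 143, f(6.5) = 164.75, f(7) = 188, f(7.5) = 212.75.
Sum = Δu · [f(4) + f(4.5) + f(5) + ...].
Sum = 546.5.

546.5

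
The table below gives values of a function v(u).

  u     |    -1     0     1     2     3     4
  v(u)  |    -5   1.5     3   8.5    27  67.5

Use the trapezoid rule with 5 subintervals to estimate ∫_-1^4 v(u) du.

71.25

Δu = 1.
T_5 = (1/2)·[(-5) + 2·1.5 + 2·3 + 2·8.5 + 2·27 + 67.5] = 71.25.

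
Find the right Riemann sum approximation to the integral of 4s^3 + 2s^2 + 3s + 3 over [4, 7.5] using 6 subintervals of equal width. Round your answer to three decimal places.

Δs = (7.5 − 4)/6 = 7/12.
Right endpoints: 55/12, 31/6, 5.75, 19/3, 83/12, 7.5.
f(55/12) = 191761/432, f(31/6) = 33673/54, f(5.75) = 846.8125, f(19/3) = 30196/27, f(83/12) = 623381/432, f(7.5) = 1825.5.
Sum = Δs · [f(55/12) + f(31/6) + f(5.75) + ...].
Sum ≈ 3675.677.

3675.677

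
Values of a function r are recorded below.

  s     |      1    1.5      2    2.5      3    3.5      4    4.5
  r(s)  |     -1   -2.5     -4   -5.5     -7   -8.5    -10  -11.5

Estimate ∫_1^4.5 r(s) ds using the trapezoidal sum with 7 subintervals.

Δs = 0.5.
T_7 = (0.5/2)·[(-1) + 2·(-2.5) + 2·(-4) + 2·(-5.5) + 2·(-7) + 2·(-8.5) + 2·(-10) + (-11.5)] = -21.875.

-21.875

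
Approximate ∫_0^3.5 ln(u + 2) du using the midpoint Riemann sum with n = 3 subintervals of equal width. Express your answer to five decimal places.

4.50738

Δu = (3.5 − 0)/3 = 7/6.
Midpoints: 7/12, 1.75, 35/12.
f(7/12) ≈ 0.94908, f(1.75) ≈ 1.32176, f(35/12) ≈ 1.59263.
Sum = Δu · [f(7/12) + f(1.75) + f(35/12)].
Sum ≈ 4.50738.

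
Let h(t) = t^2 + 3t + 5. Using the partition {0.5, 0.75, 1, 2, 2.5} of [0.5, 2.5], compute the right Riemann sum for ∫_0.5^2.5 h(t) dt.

28.578125

Subinterval widths: 0.25, 0.25, 1, 0.5.
Right endpoints: 0.75, 1, 2, 2.5.
h(0.75) = 7.8125, h(1) = 9, h(2) = 15, h(2.5) = 18.75.
Sum = Σ Δt_i · h(t_i).
Sum = 28.578125.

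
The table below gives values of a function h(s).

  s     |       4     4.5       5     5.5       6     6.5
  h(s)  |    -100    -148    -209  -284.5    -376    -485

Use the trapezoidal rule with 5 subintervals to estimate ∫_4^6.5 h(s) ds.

-655

Δs = 0.5.
T_5 = (0.5/2)·[(-100) + 2·(-148) + 2·(-209) + 2·(-284.5) + 2·(-376) + (-485)] = -655.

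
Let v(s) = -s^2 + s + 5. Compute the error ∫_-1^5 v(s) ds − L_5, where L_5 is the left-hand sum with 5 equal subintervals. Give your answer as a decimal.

-9.36

Exact integral: ∫_-1^5 v(s) ds = 0.
L_5 = 9.36.
Error = 0 − 9.36 = -9.36.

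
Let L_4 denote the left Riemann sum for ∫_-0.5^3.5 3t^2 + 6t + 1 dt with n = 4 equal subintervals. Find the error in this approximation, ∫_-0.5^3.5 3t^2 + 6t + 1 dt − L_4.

28

Exact integral: ∫_-0.5^3.5 f(t) dt = 83.
L_4 = 55.
Error = 83 − 55 = 28.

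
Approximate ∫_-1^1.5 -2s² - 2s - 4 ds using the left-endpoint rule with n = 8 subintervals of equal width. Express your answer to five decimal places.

Δs = (1.5 − (-1))/8 = 0.3125.
Left endpoints: -1, -0.6875, -0.375, -0.0625, 0.25, 0.5625, 0.875, 1.1875.
f(-1) = -4, f(-0.6875) = -3.5703125, f(-0.375) = -3.53125, f(-0.0625) = -3.8828125, f(0.25) = -4.625, f(0.5625) = -5.7578125, f(0.875) = -7.28125, f(1.1875) = -9.1953125.
Sum = Δs · [f(-1) + f(-0.6875) + f(-0.375) + ...].
Sum ≈ -13.07617.

-13.07617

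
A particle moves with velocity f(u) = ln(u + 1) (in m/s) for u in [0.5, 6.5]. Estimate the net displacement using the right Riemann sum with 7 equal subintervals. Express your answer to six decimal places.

9.161088

Δu = (6.5 − 0.5)/7 = 6/7.
Right endpoints: 19/14, 31/14, 43/14, 55/14, 67/14, 79/14, 6.5.
f(19/14) ≈ 0.857450, f(31/14) ≈ 1.167605, f(43/14) ≈ 1.403994, f(55/14) ≈ 1.595049, f(67/14) ≈ 1.755392, f(79/14) ≈ 1.893542, f(6.5) ≈ 2.014903.
Sum = Δu · [f(19/14) + f(31/14) + f(43/14) + ...].
Sum ≈ 9.161088.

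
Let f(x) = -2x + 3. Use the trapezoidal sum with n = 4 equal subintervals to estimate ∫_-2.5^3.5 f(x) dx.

Δx = (3.5 − (-2.5))/4 = 1.5.
f(-2.5) = 8, f(-1) = 5, f(0.5) = 2, f(2) = -1, f(3.5) = -4.
T_4 = (Δx/2)·[f(x_0) + 2f(x_1) + 2f(x_2) + 2f(x_3) + f(x_4)].
Sum = 12.

12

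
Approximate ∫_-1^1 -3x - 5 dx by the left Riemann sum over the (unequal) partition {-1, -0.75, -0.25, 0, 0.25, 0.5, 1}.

Subinterval widths: 0.25, 0.5, 0.25, 0.25, 0.25, 0.5.
Left endpoints: -1, -0.75, -0.25, 0, 0.25, 0.5.
f(-1) = -2, f(-0.75) = -2.75, f(-0.25) = -4.25, f(0) = -5, f(0.25) = -5.75, f(0.5) = -6.5.
Sum = Σ Δx_i · f(x_i).
Sum = -8.875.

-8.875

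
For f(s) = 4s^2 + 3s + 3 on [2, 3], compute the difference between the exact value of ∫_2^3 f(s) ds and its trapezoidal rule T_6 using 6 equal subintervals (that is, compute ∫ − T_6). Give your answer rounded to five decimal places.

-0.01852

Exact integral: ∫_2^3 f(s) ds ≈ 35.8333333.
T_6 ≈ 35.8518519.
Error ≈ 35.8333333 − 35.8518519 ≈ -0.01852.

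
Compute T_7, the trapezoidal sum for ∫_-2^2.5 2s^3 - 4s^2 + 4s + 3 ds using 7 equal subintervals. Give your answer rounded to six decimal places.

Δs = (2.5 − (-2))/7 = 9/14.
f(-2) = -37, f(-19/14) = -20299/1372, f(-5/7) = -901/343, f(-1/14) = 3695/1372, f(4/7) = 1493/343, f(17/14) = 7601/1372, f(13/7) = 3239/343, f(2.5) = 19.25.
T_7 = (Δs/2)·[f(s_0) + 2f(s_1) + ... + 2f(s_{6}) + f(s_7)].
Sum ≈ -2.743622.

-2.743622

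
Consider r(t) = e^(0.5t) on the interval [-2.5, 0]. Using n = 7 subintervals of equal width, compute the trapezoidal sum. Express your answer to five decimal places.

Δt = (0 − (-2.5))/7 = 5/14.
r(-2.5) ≈ 0.28650, r(-15/7) ≈ 0.34252, r(-25/14) ≈ 0.40948, r(-10/7) ≈ 0.48954, r(-15/14) ≈ 0.58525, r(-5/7) ≈ 0.69967, r(-5/14) ≈ 0.83646, r(0) ≈ 1.00000.
T_7 = (Δt/2)·[r(t_0) + 2r(t_1) + ... + 2r(t_{6}) + r(t_7)].
Sum ≈ 1.43078.

1.43078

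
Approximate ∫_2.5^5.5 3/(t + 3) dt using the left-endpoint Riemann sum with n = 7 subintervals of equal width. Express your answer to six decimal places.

1.348089

Δt = (5.5 − 2.5)/7 = 3/7.
Left endpoints: 2.5, 41/14, 47/14, 53/14, 59/14, 65/14, 71/14.
f(2.5) = 6/11, f(41/14) = 42/83, f(47/14) = 42/89, f(53/14) = 42/95, f(59/14) = 42/101, f(65/14) = 42/107, f(71/14) = 42/113.
Sum = Δt · [f(2.5) + f(41/14) + f(47/14) + ...].
Sum ≈ 1.348089.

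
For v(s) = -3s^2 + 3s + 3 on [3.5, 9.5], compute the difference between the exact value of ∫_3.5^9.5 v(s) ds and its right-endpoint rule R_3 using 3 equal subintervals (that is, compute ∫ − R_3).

228

Exact integral: ∫_3.5^9.5 v(s) ds = -679.5.
R_3 = -907.5.
Error = -679.5 − (-907.5) = 228.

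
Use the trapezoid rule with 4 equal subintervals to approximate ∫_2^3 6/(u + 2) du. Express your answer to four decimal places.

Δu = (3 − 2)/4 = 0.25.
f(2) = 1.5, f(2.25) = 24/17, f(2.5) = 4/3, f(2.75) = 24/19, f(3) = 1.2.
T_4 = (Δu/2)·[f(u_0) + 2f(u_1) + 2f(u_2) + 2f(u_3) + f(u_4)].
Sum ≈ 1.3396.

1.3396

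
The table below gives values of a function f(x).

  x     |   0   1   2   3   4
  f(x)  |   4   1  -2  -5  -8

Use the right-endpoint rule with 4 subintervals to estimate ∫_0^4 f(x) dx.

-14

Δx = 1.
Sum = 1·[1 + (-2) + (-5) + (-8)] = -14.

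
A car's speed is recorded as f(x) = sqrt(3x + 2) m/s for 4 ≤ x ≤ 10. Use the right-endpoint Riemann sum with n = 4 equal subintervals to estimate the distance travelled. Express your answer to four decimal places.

Δx = (10 − 4)/4 = 1.5.
Right endpoints: 5.5, 7, 8.5, 10.
f(5.5) ≈ 4.3012, f(7) ≈ 4.7958, f(8.5) ≈ 5.2440, f(10) ≈ 5.6569.
Sum = Δx · [f(5.5) + f(7) + f(8.5) + f(10)].
Sum ≈ 29.9968.

29.9968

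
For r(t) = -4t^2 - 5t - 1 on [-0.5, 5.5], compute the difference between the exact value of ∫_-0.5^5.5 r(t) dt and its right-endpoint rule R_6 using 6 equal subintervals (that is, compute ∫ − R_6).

79

Exact integral: ∫_-0.5^5.5 r(t) dt = -303.
R_6 = -382.
Error = -303 − (-382) = 79.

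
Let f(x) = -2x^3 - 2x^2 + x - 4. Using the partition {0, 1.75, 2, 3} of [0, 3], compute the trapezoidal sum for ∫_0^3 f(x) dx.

Subinterval widths: 1.75, 0.25, 1.
f(0) = -4, f(1.75) = -19.09375, f(2) = -26, f(3) = -73.
On each subinterval the trapezoid contributes (Δx_i/2)·[f(x_{i-1}) + f(x_i)].
Sum = -75.34375.

-75.34375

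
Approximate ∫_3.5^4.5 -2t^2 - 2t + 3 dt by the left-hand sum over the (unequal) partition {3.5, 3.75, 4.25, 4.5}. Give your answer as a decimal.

-33.84375

Subinterval widths: 0.25, 0.5, 0.25.
Left endpoints: 3.5, 3.75, 4.25.
f(3.5) = -28.5, f(3.75) = -32.625, f(4.25) = -41.625.
Sum = Σ Δt_i · f(t_i).
Sum = -33.84375.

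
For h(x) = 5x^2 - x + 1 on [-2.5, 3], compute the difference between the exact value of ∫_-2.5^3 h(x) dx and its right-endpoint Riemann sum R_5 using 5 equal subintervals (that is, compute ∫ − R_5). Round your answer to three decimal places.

-10.083

Exact integral: ∫_-2.5^3 h(x) dx ≈ 75.16667.
R_5 = 85.25.
Error ≈ 75.16667 − 85.25 ≈ -10.083.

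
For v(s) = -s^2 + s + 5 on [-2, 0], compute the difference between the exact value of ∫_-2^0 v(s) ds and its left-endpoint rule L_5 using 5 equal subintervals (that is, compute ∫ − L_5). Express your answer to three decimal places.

Exact integral: ∫_-2^0 v(s) ds ≈ 5.33333.
L_5 = 4.08.
Error ≈ 5.33333 − 4.08 ≈ 1.253.

1.253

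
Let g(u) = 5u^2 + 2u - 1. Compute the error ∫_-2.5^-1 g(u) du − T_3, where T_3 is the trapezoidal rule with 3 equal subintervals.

Exact integral: ∫_-2.5^-1 g(u) du = 17.625.
T_3 = 17.9375.
Error = 17.625 − 17.9375 = -0.3125.

-0.3125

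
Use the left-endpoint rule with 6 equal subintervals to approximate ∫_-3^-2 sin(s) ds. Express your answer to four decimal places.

-0.5085

Δs = (-2 − (-3))/6 = 1/6.
Left endpoints: -3, -17/6, -8/3, -2.5, -7/3, -13/6.
f(-3) ≈ -0.1411, f(-17/6) ≈ -0.3034, f(-8/3) ≈ -0.4573, f(-2.5) ≈ -0.5985, f(-7/3) ≈ -0.7231, f(-13/6) ≈ -0.8277.
Sum = Δs · [f(-3) + f(-17/6) + f(-8/3) + ...].
Sum ≈ -0.5085.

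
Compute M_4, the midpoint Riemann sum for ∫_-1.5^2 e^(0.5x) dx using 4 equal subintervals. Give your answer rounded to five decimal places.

Δx = (2 − (-1.5))/4 = 0.875.
Midpoints: -1.0625, -0.1875, 0.6875, 1.5625.
f(-1.0625) ≈ 0.58787, f(-0.1875) ≈ 0.91051, f(0.6875) ≈ 1.41023, f(1.5625) ≈ 2.18420.
Sum = Δx · [f(-1.0625) + f(-0.1875) + f(0.6875) + f(1.5625)].
Sum ≈ 4.45621.

4.45621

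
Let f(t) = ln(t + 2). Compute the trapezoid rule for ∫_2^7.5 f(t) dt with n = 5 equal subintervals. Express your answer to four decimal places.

Δt = (7.5 − 2)/5 = 1.1.
f(2) ≈ 1.3863, f(3.1) ≈ 1.6292, f(4.2) ≈ 1.8245, f(5.3) ≈ 1.9879, f(6.4) ≈ 2.1282, f(7.5) ≈ 2.2513.
T_5 = (Δt/2)·[f(t_0) + 2f(t_1) + ... + 2f(t_{4}) + f(t_5)].
Sum ≈ 10.3276.

10.3276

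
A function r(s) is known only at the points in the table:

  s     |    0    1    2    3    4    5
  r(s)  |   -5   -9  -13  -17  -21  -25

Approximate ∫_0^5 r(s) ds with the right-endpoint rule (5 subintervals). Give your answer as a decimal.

Δs = 1.
Sum = 1·[(-9) + (-13) + (-17) + (-21) + (-25)] = -85.

-85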